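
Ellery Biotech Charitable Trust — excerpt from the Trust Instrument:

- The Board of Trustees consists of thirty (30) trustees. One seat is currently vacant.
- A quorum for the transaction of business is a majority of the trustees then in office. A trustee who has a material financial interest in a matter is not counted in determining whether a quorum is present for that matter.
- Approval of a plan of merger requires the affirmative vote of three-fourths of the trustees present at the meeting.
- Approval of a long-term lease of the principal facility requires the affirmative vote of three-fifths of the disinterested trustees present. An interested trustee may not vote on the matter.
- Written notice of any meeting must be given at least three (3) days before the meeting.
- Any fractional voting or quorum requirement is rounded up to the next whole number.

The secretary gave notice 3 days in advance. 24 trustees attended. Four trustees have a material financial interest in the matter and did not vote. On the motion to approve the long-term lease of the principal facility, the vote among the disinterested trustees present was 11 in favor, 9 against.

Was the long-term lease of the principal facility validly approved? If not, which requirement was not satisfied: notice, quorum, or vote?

Invalid — vote requirement not satisfied.

Notice: 3 days given; 3 required (3 ≥ 3). Satisfied.
Quorum: 24 present, but the 4 interested trustees do not count, leaving 20. Quorum is 15. Satisfied.
Vote: the long-term lease of the principal facility requires three-fifths of the disinterested trustees present (24 − 4 = 20). 3/5 of 20 = 12, so 12 affirmative votes are needed; 11 voted in favor. Not satisfied.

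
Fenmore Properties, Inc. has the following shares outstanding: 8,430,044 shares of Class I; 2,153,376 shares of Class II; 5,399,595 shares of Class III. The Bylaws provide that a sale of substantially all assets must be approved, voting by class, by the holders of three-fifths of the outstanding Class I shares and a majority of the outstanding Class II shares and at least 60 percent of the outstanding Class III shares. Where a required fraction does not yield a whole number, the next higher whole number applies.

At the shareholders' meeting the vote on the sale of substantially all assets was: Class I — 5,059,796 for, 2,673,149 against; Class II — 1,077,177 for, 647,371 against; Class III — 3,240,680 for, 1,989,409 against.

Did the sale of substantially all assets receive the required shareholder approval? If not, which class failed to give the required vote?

Class I: 3/5 of 8430044 = 5058026.40, rounded up to 5058027; 5,058,027 required, 5,059,796 in favor — approved.
Class II: a majority of 2153376 is 1076689; 1,076,689 required, 1,077,177 in favor — approved.
Class III: 3/5 of 5399595 = 3239757; 3,239,757 required, 3,240,680 in favor — approved.

Approved — every class gave the required vote.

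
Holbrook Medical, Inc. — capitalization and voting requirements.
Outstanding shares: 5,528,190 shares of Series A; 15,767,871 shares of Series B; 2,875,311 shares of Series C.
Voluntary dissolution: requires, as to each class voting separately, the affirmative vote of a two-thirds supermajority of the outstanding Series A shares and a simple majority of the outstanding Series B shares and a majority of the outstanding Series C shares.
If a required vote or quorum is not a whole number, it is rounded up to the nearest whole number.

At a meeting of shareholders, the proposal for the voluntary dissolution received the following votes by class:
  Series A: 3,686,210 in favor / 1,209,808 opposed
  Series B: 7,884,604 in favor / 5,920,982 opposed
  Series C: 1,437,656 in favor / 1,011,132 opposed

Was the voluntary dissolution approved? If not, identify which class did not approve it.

Approved — every class gave the required vote.

Series A: 2/3 of 5528190 = 3685460; 3,685,460 required, 3,686,210 in favor — approved.
Series B: a majority of 15767871 is 7883936; 7,883,936 required, 7,884,604 in favor — approved.
Series C: a majority of 2875311 is 1437656; 1,437,656 required, 1,437,656 in favor — approved.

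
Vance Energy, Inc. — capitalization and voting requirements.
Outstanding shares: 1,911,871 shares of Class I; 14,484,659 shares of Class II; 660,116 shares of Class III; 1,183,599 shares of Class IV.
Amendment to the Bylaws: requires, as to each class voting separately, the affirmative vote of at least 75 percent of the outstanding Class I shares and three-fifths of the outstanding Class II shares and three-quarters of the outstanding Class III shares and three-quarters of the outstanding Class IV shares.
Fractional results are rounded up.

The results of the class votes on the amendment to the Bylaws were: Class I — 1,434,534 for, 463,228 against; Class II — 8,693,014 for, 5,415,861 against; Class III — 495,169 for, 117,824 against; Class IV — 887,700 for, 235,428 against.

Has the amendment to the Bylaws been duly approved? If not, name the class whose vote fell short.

Class I: 3/4 of 1911871 = 1433903.25, rounded up to 1433904; 1,433,904 required, 1,434,534 in favor — approved.
Class II: 3/5 of 14484659 = 8690795.40, rounded up to 8690796; 8,690,796 required, 8,693,014 in favor — approved.
Class III: 3/4 of 660116 = 495087; 495,087 required, 495,169 in favor — approved.
Class IV: 3/4 of 1183599 = 887699.25, rounded up to 887700; 887,700 required, 887,700 in favor — approved.

Approved — every class gave the required vote.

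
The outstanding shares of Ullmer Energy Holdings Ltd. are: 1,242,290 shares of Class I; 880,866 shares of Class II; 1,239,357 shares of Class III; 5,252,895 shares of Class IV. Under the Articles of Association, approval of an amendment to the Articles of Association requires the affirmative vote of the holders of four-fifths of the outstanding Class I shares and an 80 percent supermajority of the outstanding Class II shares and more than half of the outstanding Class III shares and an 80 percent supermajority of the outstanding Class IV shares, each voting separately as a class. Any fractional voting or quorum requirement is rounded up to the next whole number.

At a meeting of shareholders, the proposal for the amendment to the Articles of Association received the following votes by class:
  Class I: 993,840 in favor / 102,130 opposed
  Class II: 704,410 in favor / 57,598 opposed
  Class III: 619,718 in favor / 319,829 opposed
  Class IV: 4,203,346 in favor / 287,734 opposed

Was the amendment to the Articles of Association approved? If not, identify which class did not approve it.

Not approved — the Class II shares did not give the required vote.

Class I: 4/5 of 1242290 = 993832; 993,832 required, 993,840 in favor — approved.
Class II: 4/5 of 880866 = 704692.80, rounded up to 704693; 704,693 required, 704,410 in favor — not approved.
Class III: a majority of 1239357 is 619679; 619,679 required, 619,718 in favor — approved.
Class IV: 4/5 of 5252895 = 4202316; 4,202,316 required, 4,203,346 in favor — approved.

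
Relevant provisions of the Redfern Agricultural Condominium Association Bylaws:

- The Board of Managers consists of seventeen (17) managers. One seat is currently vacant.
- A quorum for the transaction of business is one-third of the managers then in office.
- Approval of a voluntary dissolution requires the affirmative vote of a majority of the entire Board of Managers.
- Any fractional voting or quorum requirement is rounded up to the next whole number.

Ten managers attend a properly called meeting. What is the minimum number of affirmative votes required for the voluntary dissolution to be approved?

9

The voluntary dissolution requires a majority of the entire Board of Managers (17).
A majority of 17 is 9.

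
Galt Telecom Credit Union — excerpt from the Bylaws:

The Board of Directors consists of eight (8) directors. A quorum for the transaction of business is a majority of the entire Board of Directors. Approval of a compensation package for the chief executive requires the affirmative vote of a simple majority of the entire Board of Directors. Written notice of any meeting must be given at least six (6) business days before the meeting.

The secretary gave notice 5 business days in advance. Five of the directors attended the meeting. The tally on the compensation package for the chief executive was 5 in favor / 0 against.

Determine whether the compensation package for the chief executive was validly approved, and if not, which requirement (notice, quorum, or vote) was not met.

Notice: 5 business days given; 6 required (5 < 6). Not satisfied.
Quorum: 5 present; quorum is 5. Satisfied.
Vote: the compensation package for the chief executive requires a majority of the entire Board of Directors (8). A majority of 8 is 5, so 5 affirmative votes are needed; 5 voted in favor. Satisfied.

Invalid — notice requirement not satisfied.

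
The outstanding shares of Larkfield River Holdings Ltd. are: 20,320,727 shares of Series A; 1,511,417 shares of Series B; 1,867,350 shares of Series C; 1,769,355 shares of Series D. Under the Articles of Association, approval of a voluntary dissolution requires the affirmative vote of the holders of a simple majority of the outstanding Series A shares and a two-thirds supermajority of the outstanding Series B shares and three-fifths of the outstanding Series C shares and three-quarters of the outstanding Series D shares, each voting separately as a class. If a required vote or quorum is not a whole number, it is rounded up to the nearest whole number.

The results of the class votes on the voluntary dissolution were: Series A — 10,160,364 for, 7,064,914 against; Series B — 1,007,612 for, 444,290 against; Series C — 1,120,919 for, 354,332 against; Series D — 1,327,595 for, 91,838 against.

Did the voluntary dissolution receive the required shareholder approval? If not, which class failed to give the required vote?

Series A: a majority of 20320727 is 10160364; 10,160,364 required, 10,160,364 in favor — approved.
Series B: 2/3 of 1511417 = 1007611.33, rounded up to 1007612; 1,007,612 required, 1,007,612 in favor — approved.
Series C: 3/5 of 1867350 = 1120410; 1,120,410 required, 1,120,919 in favor — approved.
Series D: 3/4 of 1769355 = 1327016.25, rounded up to 1327017; 1,327,017 required, 1,327,595 in favor — approved.

Approved — every class gave the required vote.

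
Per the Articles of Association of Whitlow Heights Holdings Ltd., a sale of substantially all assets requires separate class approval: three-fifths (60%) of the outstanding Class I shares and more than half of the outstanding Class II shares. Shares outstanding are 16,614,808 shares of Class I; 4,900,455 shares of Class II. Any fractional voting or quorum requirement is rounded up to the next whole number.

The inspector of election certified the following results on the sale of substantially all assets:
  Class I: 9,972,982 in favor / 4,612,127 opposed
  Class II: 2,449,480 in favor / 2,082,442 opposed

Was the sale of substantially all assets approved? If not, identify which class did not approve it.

Class I: 3/5 of 16614808 = 9968884.80, rounded up to 9968885; 9,968,885 required, 9,972,982 in favor — approved.
Class II: a majority of 4900455 is 2450228; 2,450,228 required, 2,449,480 in favor — not approved.

Not approved — the Class II shares did not give the required vote.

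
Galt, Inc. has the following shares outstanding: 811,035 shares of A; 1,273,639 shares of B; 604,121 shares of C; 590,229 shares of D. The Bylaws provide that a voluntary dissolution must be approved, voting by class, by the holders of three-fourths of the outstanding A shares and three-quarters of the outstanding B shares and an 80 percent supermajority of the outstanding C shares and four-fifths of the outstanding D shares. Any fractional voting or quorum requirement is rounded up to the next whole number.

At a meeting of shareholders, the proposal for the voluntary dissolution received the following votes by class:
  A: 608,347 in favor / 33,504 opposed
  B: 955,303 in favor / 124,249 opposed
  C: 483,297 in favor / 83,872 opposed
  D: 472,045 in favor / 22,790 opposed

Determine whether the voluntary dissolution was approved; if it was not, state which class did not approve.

Not approved — the D shares did not give the required vote.

A: 3/4 of 811035 = 608276.25, rounded up to 608277; 608,277 required, 608,347 in favor — approved.
B: 3/4 of 1273639 = 955229.25, rounded up to 955230; 955,230 required, 955,303 in favor — approved.
C: 4/5 of 604121 = 483296.80, rounded up to 483297; 483,297 required, 483,297 in favor — approved.
D: 4/5 of 590229 = 472183.20, rounded up to 472184; 472,184 required, 472,045 in favor — not approved.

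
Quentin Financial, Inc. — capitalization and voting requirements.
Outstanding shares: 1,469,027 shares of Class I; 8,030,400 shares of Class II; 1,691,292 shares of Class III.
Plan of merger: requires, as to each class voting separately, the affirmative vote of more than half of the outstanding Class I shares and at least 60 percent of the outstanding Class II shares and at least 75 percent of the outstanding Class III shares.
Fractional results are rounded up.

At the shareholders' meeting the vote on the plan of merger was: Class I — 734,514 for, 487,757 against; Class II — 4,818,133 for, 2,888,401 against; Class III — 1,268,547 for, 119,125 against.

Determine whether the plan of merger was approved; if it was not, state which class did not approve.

Not approved — the Class II shares did not give the required vote.

Class I: a majority of 1469027 is 734514; 734,514 required, 734,514 in favor — approved.
Class II: 3/5 of 8030400 = 4818240; 4,818,240 required, 4,818,133 in favor — not approved.
Class III: 3/4 of 1691292 = 1268469; 1,268,469 required, 1,268,547 in favor — approved.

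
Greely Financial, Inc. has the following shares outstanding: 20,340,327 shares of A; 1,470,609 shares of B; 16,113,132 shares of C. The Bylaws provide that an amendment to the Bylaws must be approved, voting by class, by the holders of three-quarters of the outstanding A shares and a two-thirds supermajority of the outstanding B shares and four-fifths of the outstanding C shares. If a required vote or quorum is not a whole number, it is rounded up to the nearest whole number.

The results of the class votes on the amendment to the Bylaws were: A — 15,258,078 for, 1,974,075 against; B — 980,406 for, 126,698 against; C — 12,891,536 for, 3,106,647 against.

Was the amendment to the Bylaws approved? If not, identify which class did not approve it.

A: 3/4 of 20340327 = 15255245.25, rounded up to 15255246; 15,255,246 required, 15,258,078 in favor — approved.
B: 2/3 of 1470609 = 980406; 980,406 required, 980,406 in favor — approved.
C: 4/5 of 16113132 = 12890505.60, rounded up to 12890506; 12,890,506 required, 12,891,536 in favor — approved.

Approved — every class gave the required vote.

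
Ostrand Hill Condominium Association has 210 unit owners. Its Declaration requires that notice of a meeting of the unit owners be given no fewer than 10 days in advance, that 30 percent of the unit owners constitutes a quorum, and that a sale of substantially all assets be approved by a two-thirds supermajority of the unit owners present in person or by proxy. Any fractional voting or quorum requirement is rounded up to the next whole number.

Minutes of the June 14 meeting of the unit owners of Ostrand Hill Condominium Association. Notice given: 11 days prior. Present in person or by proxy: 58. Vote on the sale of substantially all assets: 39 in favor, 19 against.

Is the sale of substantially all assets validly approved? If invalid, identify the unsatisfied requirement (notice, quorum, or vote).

Invalid — quorum requirement not satisfied.

Notice: 11 days given; 10 required. Satisfied.
Quorum: 30% of 210 = 63; 58 present. Not satisfied.
Vote: requires two-thirds of those present (58); 2/3 of 58 = 38.67, rounded up to 39, so 39 needed; 39 in favor. Satisfied.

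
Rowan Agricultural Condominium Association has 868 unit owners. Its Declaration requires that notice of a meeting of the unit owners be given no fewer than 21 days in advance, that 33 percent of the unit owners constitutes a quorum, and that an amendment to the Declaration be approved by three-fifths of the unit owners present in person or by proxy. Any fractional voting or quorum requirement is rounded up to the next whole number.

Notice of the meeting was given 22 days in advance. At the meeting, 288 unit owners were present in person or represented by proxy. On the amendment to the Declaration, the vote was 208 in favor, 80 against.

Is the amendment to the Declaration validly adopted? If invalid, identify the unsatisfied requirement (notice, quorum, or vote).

Notice: 22 days given; 21 required. Satisfied.
Quorum: 33% of 868 = 286.44, rounded up to 287; 288 present. Satisfied.
Vote: requires three-fifths of those present (288); 3/5 of 288 = 172.80, rounded up to 173, so 173 needed; 208 in favor. Satisfied.

Valid — all requirements satisfied.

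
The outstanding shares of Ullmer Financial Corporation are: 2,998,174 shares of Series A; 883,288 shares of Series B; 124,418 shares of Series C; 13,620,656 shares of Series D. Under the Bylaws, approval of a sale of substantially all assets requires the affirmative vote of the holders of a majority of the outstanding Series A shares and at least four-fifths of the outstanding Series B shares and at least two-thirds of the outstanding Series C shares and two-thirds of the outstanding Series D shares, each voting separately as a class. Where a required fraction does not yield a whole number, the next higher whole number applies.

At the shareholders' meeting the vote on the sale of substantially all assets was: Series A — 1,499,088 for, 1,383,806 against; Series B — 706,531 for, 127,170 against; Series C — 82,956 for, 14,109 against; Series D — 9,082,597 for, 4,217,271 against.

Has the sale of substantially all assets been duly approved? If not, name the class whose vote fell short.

Series A: a majority of 2998174 is 1499088; 1,499,088 required, 1,499,088 in favor — approved.
Series B: 4/5 of 883288 = 706630.40, rounded up to 706631; 706,631 required, 706,531 in favor — not approved.
Series C: 2/3 of 124418 = 82945.33, rounded up to 82946; 82,946 required, 82,956 in favor — approved.
Series D: 2/3 of 13620656 = 9080437.33, rounded up to 9080438; 9,080,438 required, 9,082,597 in favor — approved.

Not approved — the Series B shares did not give the required vote.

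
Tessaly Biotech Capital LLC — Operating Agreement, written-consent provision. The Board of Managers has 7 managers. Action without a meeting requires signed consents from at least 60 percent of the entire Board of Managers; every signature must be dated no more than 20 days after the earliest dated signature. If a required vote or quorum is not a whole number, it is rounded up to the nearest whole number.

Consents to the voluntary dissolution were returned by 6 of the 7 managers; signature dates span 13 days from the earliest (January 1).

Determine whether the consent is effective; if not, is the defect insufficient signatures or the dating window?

Effective — both the signature and dating-window requirements are satisfied.

Signatures required: at least 60 percent of 7 — 3/5 of 7 = 4.20, rounded up to 5, so 5 needed; 6 signed. Sufficient.
Dating window: the latest signature is 13 days after the earliest; the limit is 20 days. Within the window.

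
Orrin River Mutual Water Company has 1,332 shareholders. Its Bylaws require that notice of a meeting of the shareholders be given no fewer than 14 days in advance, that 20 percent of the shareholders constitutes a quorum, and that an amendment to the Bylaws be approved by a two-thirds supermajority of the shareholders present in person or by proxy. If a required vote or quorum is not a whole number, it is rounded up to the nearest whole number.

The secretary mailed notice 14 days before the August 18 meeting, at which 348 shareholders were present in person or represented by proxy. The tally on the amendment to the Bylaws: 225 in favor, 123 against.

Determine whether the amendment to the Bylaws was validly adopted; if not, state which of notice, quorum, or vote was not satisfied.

Invalid — vote requirement not satisfied.

Notice: 14 days given; 14 required. Satisfied.
Quorum: 20% of 1,332 = 266.40, rounded up to 267; 348 present. Satisfied.
Vote: requires two-thirds of those present (348); 2/3 of 348 = 232, so 232 needed; 225 in favor. Not satisfied.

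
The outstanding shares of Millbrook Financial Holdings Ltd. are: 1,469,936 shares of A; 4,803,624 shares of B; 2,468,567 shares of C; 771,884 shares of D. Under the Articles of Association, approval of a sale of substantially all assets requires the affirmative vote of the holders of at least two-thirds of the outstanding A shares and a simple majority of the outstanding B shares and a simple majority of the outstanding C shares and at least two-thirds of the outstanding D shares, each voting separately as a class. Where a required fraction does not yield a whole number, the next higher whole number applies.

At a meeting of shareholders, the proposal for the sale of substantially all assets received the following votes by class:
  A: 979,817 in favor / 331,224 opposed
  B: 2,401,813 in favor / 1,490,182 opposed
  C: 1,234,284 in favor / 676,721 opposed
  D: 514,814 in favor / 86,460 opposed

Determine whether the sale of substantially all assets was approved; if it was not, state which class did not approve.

A: 2/3 of 1469936 = 979957.33, rounded up to 979958; 979,958 required, 979,817 in favor — not approved.
B: a majority of 4803624 is 2401813; 2,401,813 required, 2,401,813 in favor — approved.
C: a majority of 2468567 is 1234284; 1,234,284 required, 1,234,284 in favor — approved.
D: 2/3 of 771884 = 514589.33, rounded up to 514590; 514,590 required, 514,814 in favor — approved.

Not approved — the A shares did not give the required vote.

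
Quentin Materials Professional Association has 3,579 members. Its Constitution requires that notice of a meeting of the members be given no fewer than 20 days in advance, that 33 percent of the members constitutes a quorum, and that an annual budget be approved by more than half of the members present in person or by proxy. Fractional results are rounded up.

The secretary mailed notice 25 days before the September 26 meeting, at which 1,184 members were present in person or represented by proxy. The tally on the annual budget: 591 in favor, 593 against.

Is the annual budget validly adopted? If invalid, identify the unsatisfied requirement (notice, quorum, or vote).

Notice: 25 days given; 20 required. Satisfied.
Quorum: 33% of 3,579 = 1,181.07, rounded up to 1,182; 1,184 present. Satisfied.
Vote: requires a majority of those present (1,184); a majority of 1184 is 593, so 593 needed; 591 in favor. Not satisfied.

Invalid — vote requirement not satisfied.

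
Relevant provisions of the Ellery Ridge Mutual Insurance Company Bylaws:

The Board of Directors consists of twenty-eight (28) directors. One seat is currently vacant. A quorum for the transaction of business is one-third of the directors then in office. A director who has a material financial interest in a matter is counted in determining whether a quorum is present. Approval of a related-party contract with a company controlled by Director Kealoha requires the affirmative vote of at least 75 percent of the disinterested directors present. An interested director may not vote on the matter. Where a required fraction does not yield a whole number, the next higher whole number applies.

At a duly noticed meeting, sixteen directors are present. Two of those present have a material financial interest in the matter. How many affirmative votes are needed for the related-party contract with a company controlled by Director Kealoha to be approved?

11

The related-party contract with a company controlled by Director Kealoha requires three-fourths of the disinterested directors present (16 − 2 = 14).
3/4 of 14 = 10.50, rounded up to 11.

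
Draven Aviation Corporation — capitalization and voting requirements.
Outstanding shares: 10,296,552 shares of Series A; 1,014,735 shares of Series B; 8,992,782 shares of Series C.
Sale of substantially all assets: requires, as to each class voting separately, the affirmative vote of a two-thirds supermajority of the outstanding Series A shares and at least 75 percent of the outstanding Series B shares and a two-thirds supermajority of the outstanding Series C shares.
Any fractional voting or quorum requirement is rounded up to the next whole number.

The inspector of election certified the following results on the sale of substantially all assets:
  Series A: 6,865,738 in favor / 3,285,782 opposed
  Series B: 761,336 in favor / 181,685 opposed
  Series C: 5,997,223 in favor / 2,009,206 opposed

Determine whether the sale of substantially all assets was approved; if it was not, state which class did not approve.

Series A: 2/3 of 10296552 = 6864368; 6,864,368 required, 6,865,738 in favor — approved.
Series B: 3/4 of 1014735 = 761051.25, rounded up to 761052; 761,052 required, 761,336 in favor — approved.
Series C: 2/3 of 8992782 = 5995188; 5,995,188 required, 5,997,223 in favor — approved.

Approved — every class gave the required vote.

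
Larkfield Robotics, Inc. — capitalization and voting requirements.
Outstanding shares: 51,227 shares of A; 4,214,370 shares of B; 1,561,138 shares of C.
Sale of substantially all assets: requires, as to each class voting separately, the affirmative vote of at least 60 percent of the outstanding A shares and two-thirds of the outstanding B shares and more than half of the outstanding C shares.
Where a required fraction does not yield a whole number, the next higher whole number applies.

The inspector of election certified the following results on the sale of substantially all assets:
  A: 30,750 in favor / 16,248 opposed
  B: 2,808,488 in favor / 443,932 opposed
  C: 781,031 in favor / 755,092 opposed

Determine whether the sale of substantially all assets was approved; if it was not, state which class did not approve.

A: 3/5 of 51227 = 30736.20, rounded up to 30737; 30,737 required, 30,750 in favor — approved.
B: 2/3 of 4214370 = 2809580; 2,809,580 required, 2,808,488 in favor — not approved.
C: a majority of 1561138 is 780570; 780,570 required, 781,031 in favor — approved.

Not approved — the B shares did not give the required vote.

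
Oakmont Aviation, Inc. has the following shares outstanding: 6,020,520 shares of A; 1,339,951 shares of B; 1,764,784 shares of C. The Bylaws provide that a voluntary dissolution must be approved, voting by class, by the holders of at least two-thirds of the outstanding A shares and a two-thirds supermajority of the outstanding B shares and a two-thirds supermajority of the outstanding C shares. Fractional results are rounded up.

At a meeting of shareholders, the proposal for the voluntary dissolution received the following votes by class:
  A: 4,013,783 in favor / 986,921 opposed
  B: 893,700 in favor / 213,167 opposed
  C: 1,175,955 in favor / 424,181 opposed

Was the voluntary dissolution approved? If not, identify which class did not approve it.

Not approved — the C shares did not give the required vote.

A: 2/3 of 6020520 = 4013680; 4,013,680 required, 4,013,783 in favor — approved.
B: 2/3 of 1339951 = 893300.67, rounded up to 893301; 893,301 required, 893,700 in favor — approved.
C: 2/3 of 1764784 = 1176522.67, rounded up to 1176523; 1,176,523 required, 1,175,955 in favor — not approved.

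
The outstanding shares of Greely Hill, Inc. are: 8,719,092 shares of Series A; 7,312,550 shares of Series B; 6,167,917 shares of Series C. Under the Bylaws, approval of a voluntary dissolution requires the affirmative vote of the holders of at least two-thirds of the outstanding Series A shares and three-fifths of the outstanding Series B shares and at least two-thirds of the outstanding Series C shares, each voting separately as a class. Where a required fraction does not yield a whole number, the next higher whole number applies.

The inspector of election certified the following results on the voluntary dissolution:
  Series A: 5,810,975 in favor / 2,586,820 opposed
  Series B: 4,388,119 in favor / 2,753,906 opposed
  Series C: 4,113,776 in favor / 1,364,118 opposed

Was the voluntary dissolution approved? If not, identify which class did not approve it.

Series A: 2/3 of 8719092 = 5812728; 5,812,728 required, 5,810,975 in favor — not approved.
Series B: 3/5 of 7312550 = 4387530; 4,387,530 required, 4,388,119 in favor — approved.
Series C: 2/3 of 6167917 = 4111944.67, rounded up to 4111945; 4,111,945 required, 4,113,776 in favor — approved.

Not approved — the Series A shares did not give the required vote.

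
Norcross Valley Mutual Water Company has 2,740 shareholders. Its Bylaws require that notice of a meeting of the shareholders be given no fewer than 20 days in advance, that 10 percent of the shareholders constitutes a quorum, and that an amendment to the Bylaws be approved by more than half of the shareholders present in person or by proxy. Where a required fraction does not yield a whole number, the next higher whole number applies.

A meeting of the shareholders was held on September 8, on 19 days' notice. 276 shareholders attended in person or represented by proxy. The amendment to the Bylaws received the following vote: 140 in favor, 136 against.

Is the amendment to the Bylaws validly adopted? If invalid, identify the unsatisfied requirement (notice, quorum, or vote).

Invalid — notice requirement not satisfied.

Notice: 19 days given; 20 required. Not satisfied.
Quorum: 10% of 2,740 = 274; 276 present. Satisfied.
Vote: requires a majority of those present (276); a majority of 276 is 139, so 139 needed; 140 in favor. Satisfied.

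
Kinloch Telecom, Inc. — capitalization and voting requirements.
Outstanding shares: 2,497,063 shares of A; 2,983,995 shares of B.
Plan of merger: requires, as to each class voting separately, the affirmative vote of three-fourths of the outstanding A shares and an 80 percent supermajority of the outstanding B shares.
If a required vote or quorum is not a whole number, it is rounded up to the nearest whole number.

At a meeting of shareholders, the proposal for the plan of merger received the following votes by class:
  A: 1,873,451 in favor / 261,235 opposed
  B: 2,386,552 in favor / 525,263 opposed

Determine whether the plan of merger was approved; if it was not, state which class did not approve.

Not approved — the B shares did not give the required vote.

A: 3/4 of 2497063 = 1872797.25, rounded up to 1872798; 1,872,798 required, 1,873,451 in favor — approved.
B: 4/5 of 2983995 = 2387196; 2,387,196 required, 2,386,552 in favor — not approved.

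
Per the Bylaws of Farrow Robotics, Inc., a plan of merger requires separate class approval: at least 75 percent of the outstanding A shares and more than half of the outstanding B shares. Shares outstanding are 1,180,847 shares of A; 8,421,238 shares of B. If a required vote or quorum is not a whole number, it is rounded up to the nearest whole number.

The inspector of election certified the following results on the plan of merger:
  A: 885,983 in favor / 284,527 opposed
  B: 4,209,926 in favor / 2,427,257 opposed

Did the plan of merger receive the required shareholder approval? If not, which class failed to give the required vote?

Not approved — the B shares did not give the required vote.

A: 3/4 of 1180847 = 885635.25, rounded up to 885636; 885,636 required, 885,983 in favor — approved.
B: a majority of 8421238 is 4210620; 4,210,620 required, 4,209,926 in favor — not approved.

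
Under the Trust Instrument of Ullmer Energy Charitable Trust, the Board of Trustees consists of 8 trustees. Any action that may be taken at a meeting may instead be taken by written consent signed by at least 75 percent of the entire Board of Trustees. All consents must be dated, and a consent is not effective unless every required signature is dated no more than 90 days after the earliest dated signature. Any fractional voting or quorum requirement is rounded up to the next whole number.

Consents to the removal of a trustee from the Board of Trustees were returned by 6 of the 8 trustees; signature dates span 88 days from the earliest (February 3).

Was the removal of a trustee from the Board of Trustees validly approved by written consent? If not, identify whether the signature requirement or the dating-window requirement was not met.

Signatures required: at least 75 percent of 8 — 3/4 of 8 = 6, so 6 needed; 6 signed. Sufficient.
Dating window: the latest signature is 88 days after the earliest; the limit is 90 days. Within the window.

Effective — both the signature and dating-window requirements are satisfied.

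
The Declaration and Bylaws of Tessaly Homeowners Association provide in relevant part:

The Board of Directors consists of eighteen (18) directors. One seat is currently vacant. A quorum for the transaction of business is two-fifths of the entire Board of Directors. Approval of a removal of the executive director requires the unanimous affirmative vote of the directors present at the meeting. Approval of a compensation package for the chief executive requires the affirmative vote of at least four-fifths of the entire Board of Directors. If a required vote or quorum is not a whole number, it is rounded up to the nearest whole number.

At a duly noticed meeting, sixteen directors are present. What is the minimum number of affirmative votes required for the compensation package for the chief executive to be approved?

The compensation package for the chief executive requires four-fifths of the entire Board of Directors (18).
4/5 of 18 = 14.40, rounded up to 15.

15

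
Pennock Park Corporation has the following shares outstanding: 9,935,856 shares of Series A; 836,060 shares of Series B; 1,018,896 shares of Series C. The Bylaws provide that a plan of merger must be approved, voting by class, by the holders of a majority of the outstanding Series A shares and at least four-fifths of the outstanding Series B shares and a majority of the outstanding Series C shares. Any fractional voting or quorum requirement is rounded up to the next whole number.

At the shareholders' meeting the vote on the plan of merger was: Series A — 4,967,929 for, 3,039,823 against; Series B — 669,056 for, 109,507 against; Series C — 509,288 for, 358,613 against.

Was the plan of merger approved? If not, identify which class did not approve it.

Not approved — the Series C shares did not give the required vote.

Series A: a majority of 9935856 is 4967929; 4,967,929 required, 4,967,929 in favor — approved.
Series B: 4/5 of 836060 = 668848; 668,848 required, 669,056 in favor — approved.
Series C: a majority of 1018896 is 509449; 509,449 required, 509,288 in favor — not approved.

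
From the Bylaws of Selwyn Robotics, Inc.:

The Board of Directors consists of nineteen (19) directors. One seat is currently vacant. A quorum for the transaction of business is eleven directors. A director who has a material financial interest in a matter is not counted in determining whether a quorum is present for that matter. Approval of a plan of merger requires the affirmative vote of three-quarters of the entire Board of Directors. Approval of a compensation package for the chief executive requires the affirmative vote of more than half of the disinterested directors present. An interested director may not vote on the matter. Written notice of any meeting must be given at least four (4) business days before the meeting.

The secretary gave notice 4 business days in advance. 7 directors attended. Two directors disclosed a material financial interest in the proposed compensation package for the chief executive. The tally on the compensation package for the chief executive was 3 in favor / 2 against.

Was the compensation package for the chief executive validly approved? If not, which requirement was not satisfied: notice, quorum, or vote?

Invalid — quorum requirement not satisfied.

Notice: 4 business days given; 4 required (4 ≥ 4). Satisfied.
Quorum: 7 present, but the 2 interested directors do not count, leaving 5. Quorum is 11. Not satisfied.
Vote: the compensation package for the chief executive requires a majority of the disinterested directors present (7 − 2 = 5). A majority of 5 is 3, so 3 affirmative votes are needed; 3 voted in favor. Satisfied. (Moot — without a quorum no business can be validly transacted.)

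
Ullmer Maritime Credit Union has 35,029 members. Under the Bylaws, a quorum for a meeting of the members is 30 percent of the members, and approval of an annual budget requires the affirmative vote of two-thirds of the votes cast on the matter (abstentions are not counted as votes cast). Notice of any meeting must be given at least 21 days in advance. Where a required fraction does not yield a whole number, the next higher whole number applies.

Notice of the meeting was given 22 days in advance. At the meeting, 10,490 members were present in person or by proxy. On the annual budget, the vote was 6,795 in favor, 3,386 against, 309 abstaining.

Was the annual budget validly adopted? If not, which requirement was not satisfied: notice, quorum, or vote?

Invalid — quorum requirement not satisfied.

Notice: 22 days given; 21 required. Satisfied.
Quorum: 30% of 35,029 = 10,508.70, rounded up to 10,509; 10,490 present. Not satisfied.
Vote: requires two-thirds of the votes cast (10,490 − 309 abstaining = 10,181); 2/3 of 10181 = 6787.33, rounded up to 6788, so 6,788 needed; 6,795 in favor. Satisfied.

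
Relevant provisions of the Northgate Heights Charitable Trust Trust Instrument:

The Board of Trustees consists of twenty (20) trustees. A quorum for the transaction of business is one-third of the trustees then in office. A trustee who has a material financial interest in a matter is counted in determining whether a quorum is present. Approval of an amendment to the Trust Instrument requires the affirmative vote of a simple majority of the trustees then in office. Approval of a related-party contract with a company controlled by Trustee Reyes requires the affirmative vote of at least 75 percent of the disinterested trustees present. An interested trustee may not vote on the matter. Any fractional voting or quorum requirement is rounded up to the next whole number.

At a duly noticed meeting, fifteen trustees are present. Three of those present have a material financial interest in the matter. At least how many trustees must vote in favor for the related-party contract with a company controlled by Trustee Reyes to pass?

The related-party contract with a company controlled by Trustee Reyes requires three-fourths of the disinterested trustees present (15 − 3 = 12).
3/4 of 12 = 9.

9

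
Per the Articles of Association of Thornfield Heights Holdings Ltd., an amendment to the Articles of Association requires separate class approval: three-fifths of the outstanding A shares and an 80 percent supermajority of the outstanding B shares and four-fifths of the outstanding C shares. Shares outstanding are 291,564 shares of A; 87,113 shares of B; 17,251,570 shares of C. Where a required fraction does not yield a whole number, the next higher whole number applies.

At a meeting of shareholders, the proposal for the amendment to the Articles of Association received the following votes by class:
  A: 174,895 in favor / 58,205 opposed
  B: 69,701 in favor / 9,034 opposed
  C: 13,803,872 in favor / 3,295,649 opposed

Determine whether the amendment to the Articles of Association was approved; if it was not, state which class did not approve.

Not approved — the A shares did not give the required vote.

A: 3/5 of 291564 = 174938.40, rounded up to 174939; 174,939 required, 174,895 in favor — not approved.
B: 4/5 of 87113 = 69690.40, rounded up to 69691; 69,691 required, 69,701 in favor — approved.
C: 4/5 of 17251570 = 13801256; 13,801,256 required, 13,803,872 in favor — approved.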